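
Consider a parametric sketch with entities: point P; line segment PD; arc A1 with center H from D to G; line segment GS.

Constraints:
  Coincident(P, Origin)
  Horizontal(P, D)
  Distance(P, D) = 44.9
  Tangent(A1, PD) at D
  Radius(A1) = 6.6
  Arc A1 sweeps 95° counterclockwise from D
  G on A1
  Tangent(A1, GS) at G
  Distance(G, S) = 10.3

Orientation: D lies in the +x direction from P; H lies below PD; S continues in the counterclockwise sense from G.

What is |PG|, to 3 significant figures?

39.0

Tangency of A1 to PD means the radius HD is perpendicular to PD, so H = D + (0, -6.6) = (44.9, -6.60). On A1, D sits at bearing 90° from H; a 95° counterclockwise sweep puts G at bearing 185°, so G = H + 6.6·(cos 185°, sin 185°) = (38.3, -7.18). Then |PG| = |G − P| = 39.0.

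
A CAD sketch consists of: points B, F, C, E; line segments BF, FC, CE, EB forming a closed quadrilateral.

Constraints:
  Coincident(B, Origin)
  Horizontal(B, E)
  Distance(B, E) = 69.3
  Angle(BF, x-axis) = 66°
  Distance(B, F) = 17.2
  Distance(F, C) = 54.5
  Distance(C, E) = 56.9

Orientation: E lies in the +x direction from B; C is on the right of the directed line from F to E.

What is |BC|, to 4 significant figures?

43.61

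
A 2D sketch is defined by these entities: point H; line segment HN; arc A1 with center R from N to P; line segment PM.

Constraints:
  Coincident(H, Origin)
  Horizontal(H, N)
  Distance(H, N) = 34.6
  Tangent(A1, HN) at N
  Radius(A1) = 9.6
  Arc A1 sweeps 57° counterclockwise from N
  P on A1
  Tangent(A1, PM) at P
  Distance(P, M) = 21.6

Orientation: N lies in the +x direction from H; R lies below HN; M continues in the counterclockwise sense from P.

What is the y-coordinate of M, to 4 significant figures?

-22.49

On A1, N sits at bearing 90° from R; a 57° counterclockwise sweep puts P at bearing 147°, so P = R + 9.6·(cos 147°, sin 147°) = (26.55, -4.371). A1 meets PM tangentially, so RP is at right angles to PM, so PM runs along (−sin 147°, cos 147°); with |PM| = 21.6, M = (14.78, -22.49). So M.y = -22.49.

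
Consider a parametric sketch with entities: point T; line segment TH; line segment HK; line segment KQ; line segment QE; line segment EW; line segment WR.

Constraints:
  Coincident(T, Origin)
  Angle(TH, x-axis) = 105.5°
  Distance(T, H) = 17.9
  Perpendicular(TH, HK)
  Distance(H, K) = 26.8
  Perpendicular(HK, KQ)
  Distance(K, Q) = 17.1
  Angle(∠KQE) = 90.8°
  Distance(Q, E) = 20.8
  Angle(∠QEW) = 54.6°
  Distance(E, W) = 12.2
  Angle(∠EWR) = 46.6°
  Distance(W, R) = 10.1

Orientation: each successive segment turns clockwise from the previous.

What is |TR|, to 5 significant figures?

15.045

T is at the origin; TH runs at 105.5° with length 17.9, so H = (-4.7836, 17.249). TH is perpendicular to HK, so HK runs at 15.500°; with |HK| = 26.8, K = (21.042, 24.411). The perpendicularity gives KQ at right angles to HK, so KQ runs at -74.500°; with |KQ| = 17.1, Q = (25.612, 7.9329). ∠KQE = 90.8° gives QE at -163.70° from the x-axis; with |QE| = 20.8, E = (5.6476, 2.0950). ∠QEW = 54.6° gives EW at 70.900° from the x-axis; with |EW| = 12.2, W = (9.6396, 13.623). ∠EWR = 46.6° gives WR at -62.500° from the x-axis; with |WR| = 10.1, R = (14.303, 4.6646). Then |TR| = |R − T| = 15.045.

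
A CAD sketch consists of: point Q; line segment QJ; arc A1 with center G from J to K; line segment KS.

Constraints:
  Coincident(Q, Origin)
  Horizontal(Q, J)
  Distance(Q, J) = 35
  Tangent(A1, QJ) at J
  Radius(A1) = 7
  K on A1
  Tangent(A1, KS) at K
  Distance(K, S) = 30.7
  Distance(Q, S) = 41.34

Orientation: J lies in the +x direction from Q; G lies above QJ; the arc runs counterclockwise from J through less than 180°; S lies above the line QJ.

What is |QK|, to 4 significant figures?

42.04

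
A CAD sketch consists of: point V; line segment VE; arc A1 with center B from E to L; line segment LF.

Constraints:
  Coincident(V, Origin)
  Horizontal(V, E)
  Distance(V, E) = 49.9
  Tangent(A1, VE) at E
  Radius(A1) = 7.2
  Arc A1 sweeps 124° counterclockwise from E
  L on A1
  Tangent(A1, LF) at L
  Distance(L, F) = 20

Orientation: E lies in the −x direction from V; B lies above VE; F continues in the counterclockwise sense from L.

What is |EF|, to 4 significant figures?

28.29

V is at the origin; V and E share the same y with |VE| = 49.9 and E on the −x side, so E = (-49.90, 0.000). A1 meets VE tangentially, so BE is at right angles to VE, so B = E + (0, 7.2) = (-49.90, 7.200). On A1, E sits at bearing -90° from B; a 124° counterclockwise sweep puts L at bearing 34°, so L = B + 7.2·(cos 34°, sin 34°) = (-43.93, 11.23). Tangency of A1 to LF means the radius BL is perpendicular to LF, so LF runs along (−sin 34°, cos 34°); with |LF| = 20.0, F = (-55.11, 27.81). Then |EF| = |F − E| = 28.29.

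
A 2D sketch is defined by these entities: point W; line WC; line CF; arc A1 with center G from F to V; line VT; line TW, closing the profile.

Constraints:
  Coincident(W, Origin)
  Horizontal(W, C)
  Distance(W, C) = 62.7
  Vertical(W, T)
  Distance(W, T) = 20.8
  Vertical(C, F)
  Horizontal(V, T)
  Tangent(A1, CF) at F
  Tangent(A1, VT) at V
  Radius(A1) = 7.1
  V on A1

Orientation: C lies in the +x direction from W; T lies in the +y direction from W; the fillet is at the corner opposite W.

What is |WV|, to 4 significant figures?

59.36

The virtual corner opposite W is at (62.70, 20.80). Since A1 is tangent to CF there, GF ⟂ CF and tangency of A1 to VT means the radius GV is perpendicular to VT, with radius 7.1, so the center G sits 7.1 in from both sides at G = (55.60, 13.70). That places the tangent points at F = (62.70, 13.70) on CF and V = (55.60, 20.80) on VT. Then |WV| = |V − W| = 59.36.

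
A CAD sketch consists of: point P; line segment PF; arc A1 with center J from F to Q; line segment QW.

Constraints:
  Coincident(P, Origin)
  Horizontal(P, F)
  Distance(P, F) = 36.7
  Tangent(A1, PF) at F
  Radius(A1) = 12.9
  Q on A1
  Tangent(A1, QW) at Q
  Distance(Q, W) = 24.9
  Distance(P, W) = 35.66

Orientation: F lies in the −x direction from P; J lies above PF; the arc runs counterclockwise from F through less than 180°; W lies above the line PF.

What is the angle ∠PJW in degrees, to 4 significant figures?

61.89°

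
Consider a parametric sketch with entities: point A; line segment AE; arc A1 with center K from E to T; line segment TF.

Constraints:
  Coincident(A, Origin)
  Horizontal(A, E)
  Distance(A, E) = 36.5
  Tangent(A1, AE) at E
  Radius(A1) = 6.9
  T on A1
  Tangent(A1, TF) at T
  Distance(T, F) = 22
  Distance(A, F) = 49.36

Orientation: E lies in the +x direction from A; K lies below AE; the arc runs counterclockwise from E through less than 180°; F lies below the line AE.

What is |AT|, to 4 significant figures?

31.76

A is at the origin; A and E share the same y with |AE| = 36.5 and E on the +x side, so E = (36.50, 0.000). The tangent condition forces KE to be normal to AE, so K = E + (0, -6.9) = (36.50, -6.900). Since KT ⟂ TF (tangency), |KF| = √(6.9² + 22.0²) = 23.06 regardless of where T sits on A1. So F lies on both circle(A, 49.36) and circle(K, 23.06); the below-AE intersection is F = (39.37, -29.78). T is the foot of the tangent from F: T = (30.22, -9.767).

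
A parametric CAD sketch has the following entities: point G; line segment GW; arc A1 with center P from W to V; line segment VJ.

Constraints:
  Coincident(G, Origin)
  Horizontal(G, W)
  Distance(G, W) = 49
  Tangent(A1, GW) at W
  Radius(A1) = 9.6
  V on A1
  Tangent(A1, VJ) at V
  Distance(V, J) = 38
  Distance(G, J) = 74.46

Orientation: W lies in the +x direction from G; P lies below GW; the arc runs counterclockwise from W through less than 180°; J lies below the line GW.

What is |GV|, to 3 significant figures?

42.7

G is at the origin; G and W share the same y with |GW| = 49.0 and W on the +x side, so W = (49.0, 0.00). Tangency of A1 to GW means the radius PW is perpendicular to GW, so P = W + (0, -9.6) = (49.0, -9.60). Since PV ⟂ VJ (tangency), |PJ| = √(9.6² + 38.0²) = 39.2 regardless of where V sits on A1. So J lies on both circle(G, 74.46) and circle(P, 39.2); the below-GW intersection is J = (56.9, -48.0). V is the foot of the tangent from J: V = (40.4, -13.8).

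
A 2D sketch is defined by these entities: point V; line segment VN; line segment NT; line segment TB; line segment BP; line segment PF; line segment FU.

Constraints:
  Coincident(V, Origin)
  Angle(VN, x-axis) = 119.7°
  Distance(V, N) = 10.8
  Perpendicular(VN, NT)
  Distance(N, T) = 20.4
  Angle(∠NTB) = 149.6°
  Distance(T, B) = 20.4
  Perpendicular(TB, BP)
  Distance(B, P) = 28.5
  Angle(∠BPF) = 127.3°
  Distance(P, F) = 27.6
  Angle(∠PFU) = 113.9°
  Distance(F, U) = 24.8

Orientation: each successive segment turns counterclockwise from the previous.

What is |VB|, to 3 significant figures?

38.0

V is at the origin; VN runs at 119.7° with length 10.8, so N = (-5.35, 9.38). VN ⟂ NT, so NT runs at -150°; with |NT| = 20.4, T = (-23.1, -0.726). ∠NTB = 149.6° gives TB at -120° from the x-axis; with |TB| = 20.4, B = (-33.2, -18.4). Then |VB| = |B − V| = 38.0.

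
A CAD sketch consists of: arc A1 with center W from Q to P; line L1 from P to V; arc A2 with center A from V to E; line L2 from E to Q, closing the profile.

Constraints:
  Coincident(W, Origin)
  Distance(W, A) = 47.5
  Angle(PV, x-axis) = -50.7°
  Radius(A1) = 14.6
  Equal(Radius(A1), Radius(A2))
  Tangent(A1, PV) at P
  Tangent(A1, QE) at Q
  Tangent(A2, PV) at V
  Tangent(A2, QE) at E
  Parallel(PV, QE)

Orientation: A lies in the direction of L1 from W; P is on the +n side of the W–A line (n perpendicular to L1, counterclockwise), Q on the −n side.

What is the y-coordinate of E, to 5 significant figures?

-46.005

The slot axis is L1's direction at -50.7°, so u = (cos -50.7°, sin -50.7°) = (0.63338, -0.77384) and n = (−sin -50.7°, cos -50.7°) = (0.77384, 0.63338). W is at the origin and A lies 47.5 along u from W, so A = 47.5·u = (30.086, -36.757). Tangency of A1 to both parallel lines with radius 14.6 puts P and Q at W ± 14.6·n: P = (11.298, 9.2474), Q = (-11.298, -9.2474). Equal radii place V and E the same way about A: V = A + 14.6·n = (41.384, -27.510), E = A − 14.6·n = (18.788, -46.005). So E.y = -46.005.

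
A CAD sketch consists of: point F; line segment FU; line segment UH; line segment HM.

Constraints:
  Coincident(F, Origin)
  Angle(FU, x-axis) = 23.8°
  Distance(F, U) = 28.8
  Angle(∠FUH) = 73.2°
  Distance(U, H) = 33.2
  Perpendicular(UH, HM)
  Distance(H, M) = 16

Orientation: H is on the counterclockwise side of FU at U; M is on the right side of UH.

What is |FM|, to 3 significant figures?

50.2

F is at the origin; FU runs at 23.8° with length 28.8, so U = 28.8·(cos 23.8°, sin 23.8°) = (26.4, 11.6). ∠FUH = 73.2°, so UH runs at 23.8° + (180° − 73.2°) = 131° from the x-axis; with |UH| = 33.2, H = U + 33.2·(cos 131°, sin 131°) = (4.75, 36.8). UH ⟂ HM; with |HM| = 16.0 on the right of UH, M = H + 16.0·(0.759, 0.651) = (16.9, 47.2). Then |FM| = |M − F| = 50.2.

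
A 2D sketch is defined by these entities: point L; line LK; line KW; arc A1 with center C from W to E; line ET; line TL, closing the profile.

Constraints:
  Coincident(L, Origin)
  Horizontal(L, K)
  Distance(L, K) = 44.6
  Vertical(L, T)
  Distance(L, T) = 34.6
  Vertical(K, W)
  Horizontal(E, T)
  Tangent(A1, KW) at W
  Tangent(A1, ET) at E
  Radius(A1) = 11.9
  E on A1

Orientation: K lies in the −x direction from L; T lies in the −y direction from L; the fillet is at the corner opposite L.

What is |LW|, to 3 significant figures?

50.0

The virtual corner opposite L is at (-44.6, -34.6). Since A1 is tangent to KW there, CW ⟂ KW and A1 meets ET tangentially, so CE is at right angles to ET, with radius 11.9, so the center C sits 11.9 in from both sides at C = (-32.7, -22.7). That places the tangent points at W = (-44.6, -22.7) on KW and E = (-32.7, -34.6) on ET. Then |LW| = |W − L| = 50.0.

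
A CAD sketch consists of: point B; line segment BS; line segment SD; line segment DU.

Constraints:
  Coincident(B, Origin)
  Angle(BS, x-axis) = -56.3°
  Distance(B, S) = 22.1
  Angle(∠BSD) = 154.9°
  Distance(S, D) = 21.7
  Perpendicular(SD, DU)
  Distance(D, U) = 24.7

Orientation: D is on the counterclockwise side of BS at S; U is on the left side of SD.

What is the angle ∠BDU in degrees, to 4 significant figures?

77.33°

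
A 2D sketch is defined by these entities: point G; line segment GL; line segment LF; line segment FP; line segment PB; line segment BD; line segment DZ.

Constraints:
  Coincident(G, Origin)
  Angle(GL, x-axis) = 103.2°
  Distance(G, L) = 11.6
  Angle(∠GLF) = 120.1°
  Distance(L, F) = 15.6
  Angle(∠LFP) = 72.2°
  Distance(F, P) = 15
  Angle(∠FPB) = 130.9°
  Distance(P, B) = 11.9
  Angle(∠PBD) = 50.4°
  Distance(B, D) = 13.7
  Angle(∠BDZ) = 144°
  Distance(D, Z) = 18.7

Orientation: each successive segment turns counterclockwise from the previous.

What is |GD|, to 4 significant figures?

10.65

G is at the origin; GL runs at 103.2° with length 11.6, so L = (-2.649, 11.29). ∠GLF = 120.1° gives LF at 163.1° from the x-axis; with |LF| = 15.6, F = (-17.58, 15.83). ∠LFP = 72.2° gives FP at -89.10° from the x-axis; with |FP| = 15.0, P = (-17.34, 0.8303). ∠FPB = 130.9° gives PB at -40.00° from the x-axis; with |PB| = 11.9, B = (-8.224, -6.819). ∠PBD = 50.4° gives BD at 89.60° from the x-axis; with |BD| = 13.7, D = (-8.128, 6.881). Then |GD| = |D − G| = 10.65.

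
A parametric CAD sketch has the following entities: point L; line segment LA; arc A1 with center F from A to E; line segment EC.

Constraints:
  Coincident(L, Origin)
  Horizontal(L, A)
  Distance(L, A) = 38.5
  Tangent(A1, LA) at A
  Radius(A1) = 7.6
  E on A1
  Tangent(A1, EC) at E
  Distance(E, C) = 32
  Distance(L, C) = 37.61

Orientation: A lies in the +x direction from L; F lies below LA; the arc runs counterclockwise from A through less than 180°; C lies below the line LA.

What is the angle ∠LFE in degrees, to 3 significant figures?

14.5°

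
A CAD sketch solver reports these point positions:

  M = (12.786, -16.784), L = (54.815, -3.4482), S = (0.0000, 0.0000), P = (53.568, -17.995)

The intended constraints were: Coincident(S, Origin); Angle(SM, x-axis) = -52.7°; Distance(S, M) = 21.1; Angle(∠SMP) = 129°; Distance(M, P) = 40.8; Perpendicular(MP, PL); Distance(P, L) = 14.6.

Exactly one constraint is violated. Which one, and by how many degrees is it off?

Perpendicular(MP, PL) — off by 3.20°.

S = (0.00, 0.00) ✓; SM at -52.70° ✓; |SM| = 21.10 ✓; ∠SMP = 129.0° ✓; |MP| = 40.80 ✓; ∠(MP, PL) = 86.80° ✗; |PL| = 14.60 ✓.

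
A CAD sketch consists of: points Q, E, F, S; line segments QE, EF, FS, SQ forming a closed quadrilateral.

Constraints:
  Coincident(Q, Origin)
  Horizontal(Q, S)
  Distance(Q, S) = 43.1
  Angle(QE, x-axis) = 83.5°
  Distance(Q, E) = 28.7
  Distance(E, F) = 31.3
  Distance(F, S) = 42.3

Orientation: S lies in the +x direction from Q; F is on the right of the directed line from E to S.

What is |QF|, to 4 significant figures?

2.837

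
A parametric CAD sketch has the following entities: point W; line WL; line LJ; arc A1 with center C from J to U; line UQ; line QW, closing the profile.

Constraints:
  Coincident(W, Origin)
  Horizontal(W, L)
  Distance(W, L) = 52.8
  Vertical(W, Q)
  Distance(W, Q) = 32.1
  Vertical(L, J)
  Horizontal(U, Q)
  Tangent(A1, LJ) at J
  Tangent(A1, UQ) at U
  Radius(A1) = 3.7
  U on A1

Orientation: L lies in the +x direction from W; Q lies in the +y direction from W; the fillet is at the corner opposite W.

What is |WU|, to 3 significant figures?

58.7

The virtual corner opposite W is at (52.8, 32.1). The tangent condition forces CJ to be normal to LJ and tangency of A1 to UQ means the radius CU is perpendicular to UQ, with radius 3.7, so the center C sits 3.7 in from both sides at C = (49.1, 28.4). That places the tangent points at J = (52.8, 28.4) on LJ and U = (49.1, 32.1) on UQ. Then |WU| = |U − W| = 58.7.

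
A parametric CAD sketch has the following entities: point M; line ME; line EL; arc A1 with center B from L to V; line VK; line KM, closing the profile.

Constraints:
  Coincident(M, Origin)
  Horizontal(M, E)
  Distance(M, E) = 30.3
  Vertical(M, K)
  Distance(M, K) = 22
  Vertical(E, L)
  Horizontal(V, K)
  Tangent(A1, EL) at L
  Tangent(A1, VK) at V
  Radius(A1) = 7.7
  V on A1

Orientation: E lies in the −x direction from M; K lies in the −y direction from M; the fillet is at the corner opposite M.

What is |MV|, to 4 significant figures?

31.54

M is at the origin; M and E share the same y with |ME| = 30.3 and E on the −x side, so E = (-30.30, 0.000). M and K share the same x with |MK| = 22.0 and K on the −y side, so K = (0.000, -22.00). The virtual corner opposite M is at (-30.30, -22.00). A1 meets EL tangentially, so BL is at right angles to EL and tangency of A1 to VK means the radius BV is perpendicular to VK, with radius 7.7, so the center B sits 7.7 in from both sides at B = (-22.60, -14.30). That places the tangent points at L = (-30.30, -14.30) on EL and V = (-22.60, -22.00) on VK. Then |MV| = |V − M| = 31.54.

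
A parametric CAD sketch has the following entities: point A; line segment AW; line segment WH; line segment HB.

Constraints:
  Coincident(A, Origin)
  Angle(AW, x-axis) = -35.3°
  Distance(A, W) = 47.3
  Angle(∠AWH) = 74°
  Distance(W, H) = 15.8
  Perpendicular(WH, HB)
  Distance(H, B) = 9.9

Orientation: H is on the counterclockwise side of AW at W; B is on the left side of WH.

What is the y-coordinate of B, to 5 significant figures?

-9.1485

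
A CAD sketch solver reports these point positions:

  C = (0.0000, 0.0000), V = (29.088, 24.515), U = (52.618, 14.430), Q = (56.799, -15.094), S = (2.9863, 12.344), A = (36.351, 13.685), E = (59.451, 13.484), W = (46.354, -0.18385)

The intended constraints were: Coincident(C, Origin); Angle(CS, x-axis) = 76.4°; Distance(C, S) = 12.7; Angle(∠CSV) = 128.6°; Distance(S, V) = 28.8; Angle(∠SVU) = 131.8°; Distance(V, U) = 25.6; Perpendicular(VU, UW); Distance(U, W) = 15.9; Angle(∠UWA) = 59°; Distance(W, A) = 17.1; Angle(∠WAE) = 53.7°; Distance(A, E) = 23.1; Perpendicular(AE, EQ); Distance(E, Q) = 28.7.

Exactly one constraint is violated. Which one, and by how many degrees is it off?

Perpendicular(AE, EQ) — off by 4.80°.

C = (0.00, 0.00) ✓; CS at 76.40° ✓; |CS| = 12.70 ✓; ∠CSV = 128.6° ✓; |SV| = 28.80 ✓; ∠SVU = 131.8° ✓; |VU| = 25.60 ✓; ∠(VU, UW) = 90.00° ✓; |UW| = 15.90 ✓; ∠UWA = 59.00° ✓; |WA| = 17.10 ✓; ∠WAE = 53.70° ✓; |AE| = 23.10 ✓; ∠(AE, EQ) = 94.80° ✗; |EQ| = 28.70 ✓.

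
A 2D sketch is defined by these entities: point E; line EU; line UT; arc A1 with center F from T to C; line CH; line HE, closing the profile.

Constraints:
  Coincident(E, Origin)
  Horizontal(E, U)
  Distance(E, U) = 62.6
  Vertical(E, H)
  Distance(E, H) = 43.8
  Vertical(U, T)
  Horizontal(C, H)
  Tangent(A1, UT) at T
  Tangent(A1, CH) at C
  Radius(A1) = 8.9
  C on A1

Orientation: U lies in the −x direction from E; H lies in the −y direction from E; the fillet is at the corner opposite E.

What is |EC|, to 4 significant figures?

69.30

E is at the origin; EU is horizontal with |EU| = 62.6 and U on the −x side, so U = (-62.60, 0.000). EH is vertical with |EH| = 43.8 and H on the −y side, so H = (0.000, -43.80). The virtual corner opposite E is at (-62.60, -43.80). The tangent condition forces FT to be normal to UT and A1 meets CH tangentially, so FC is at right angles to CH, with radius 8.9, so the center F sits 8.9 in from both sides at F = (-53.70, -34.90). That places the tangent points at T = (-62.60, -34.90) on UT and C = (-53.70, -43.80) on CH. Then |EC| = |C − E| = 69.30.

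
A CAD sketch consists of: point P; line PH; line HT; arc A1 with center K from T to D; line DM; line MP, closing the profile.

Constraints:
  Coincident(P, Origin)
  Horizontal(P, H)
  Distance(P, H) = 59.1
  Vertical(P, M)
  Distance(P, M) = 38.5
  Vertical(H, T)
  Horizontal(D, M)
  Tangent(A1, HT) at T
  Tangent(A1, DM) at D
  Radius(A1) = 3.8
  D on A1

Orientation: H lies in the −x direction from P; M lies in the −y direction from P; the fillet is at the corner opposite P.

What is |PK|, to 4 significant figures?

65.29

P is at the origin; PH is horizontal with |PH| = 59.1 and H on the −x side, so H = (-59.10, 0.000). P and M share the same x with |PM| = 38.5 and M on the −y side, so M = (0.000, -38.50). The virtual corner opposite P is at (-59.10, -38.50). The tangent condition forces KT to be normal to HT and the tangent condition forces KD to be normal to DM, with radius 3.8, so the center K sits 3.8 in from both sides at K = (-55.30, -34.70). Then |PK| = |K − P| = 65.29.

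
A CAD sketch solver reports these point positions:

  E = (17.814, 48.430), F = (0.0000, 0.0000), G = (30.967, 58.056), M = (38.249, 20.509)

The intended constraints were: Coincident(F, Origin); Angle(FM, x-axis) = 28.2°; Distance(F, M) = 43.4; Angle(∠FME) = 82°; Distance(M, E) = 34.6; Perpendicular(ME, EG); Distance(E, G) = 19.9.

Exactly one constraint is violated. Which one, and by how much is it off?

Distance(E, G) = 19.9 — off by 3.60.

F = (0.00, 0.00) ✓; FM at 28.20° ✓; |FM| = 43.40 ✓; ∠FME = 82.00° ✓; |ME| = 34.60 ✓; ∠(ME, EG) = 90.00° ✓; |EG| = 16.30 ✗.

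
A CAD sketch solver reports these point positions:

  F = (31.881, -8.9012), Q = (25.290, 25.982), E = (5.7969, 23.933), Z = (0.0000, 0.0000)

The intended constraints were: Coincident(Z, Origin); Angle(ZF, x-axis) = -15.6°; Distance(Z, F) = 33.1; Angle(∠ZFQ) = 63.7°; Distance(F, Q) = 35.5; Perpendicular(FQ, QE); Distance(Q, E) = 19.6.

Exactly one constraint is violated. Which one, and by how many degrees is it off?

Perpendicular(FQ, QE) — off by 4.70°.

Z = (0.00, 0.00) ✓; ZF at -15.60° ✓; |ZF| = 33.10 ✓; ∠ZFQ = 63.70° ✓; |FQ| = 35.50 ✓; ∠(FQ, QE) = 85.30° ✗; |QE| = 19.60 ✓.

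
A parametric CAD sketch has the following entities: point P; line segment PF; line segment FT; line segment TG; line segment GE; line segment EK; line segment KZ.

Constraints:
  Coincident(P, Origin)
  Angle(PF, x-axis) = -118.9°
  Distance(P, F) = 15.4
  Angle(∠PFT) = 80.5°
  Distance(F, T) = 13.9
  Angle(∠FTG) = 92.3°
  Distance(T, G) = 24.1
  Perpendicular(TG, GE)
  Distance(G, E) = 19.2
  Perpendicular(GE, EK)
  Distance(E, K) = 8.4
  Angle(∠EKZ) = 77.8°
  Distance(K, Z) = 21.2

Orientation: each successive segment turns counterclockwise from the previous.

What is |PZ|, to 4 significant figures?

14.54

GE is perpendicular to EK, so EK runs at -111.7°; with |EK| = 8.4, K = (-6.366, 3.587). ∠EKZ = 77.8° gives KZ at -9.500° from the x-axis; with |KZ| = 21.2, Z = (14.54, 0.08832). Then |PZ| = |Z − P| = 14.54.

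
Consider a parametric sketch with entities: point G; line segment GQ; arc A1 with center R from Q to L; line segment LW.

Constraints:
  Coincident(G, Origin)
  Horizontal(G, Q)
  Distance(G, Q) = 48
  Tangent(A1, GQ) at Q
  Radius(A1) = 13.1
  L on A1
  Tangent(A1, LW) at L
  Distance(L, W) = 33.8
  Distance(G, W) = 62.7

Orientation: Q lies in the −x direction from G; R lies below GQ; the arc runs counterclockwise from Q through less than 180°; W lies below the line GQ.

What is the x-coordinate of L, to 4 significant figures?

-58.83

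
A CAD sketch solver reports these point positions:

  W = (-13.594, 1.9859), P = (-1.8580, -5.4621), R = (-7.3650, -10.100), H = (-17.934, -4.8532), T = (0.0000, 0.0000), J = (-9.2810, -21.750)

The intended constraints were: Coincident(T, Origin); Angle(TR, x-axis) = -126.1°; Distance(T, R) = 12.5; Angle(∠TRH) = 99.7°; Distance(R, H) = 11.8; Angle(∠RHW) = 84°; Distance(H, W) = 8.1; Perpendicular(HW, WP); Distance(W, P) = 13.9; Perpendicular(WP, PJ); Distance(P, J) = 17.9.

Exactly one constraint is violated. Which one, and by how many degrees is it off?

Perpendicular(WP, PJ) — off by 7.90°.

T = (0.00, 0.00) ✓; TR at -126.1° ✓; |TR| = 12.50 ✓; ∠TRH = 99.70° ✓; |RH| = 11.80 ✓; ∠RHW = 84.00° ✓; |HW| = 8.100 ✓; ∠(HW, WP) = 90.00° ✓; |WP| = 13.90 ✓; ∠(WP, PJ) = 82.10° ✗; |PJ| = 17.90 ✓.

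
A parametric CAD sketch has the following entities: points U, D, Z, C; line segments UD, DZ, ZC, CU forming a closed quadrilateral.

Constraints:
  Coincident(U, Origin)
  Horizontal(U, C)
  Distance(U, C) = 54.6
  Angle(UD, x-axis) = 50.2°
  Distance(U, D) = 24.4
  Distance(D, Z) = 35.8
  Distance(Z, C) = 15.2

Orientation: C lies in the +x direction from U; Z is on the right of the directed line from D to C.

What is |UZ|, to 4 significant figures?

41.43

U is at the origin; UC is horizontal with |UC| = 54.6 and C in +x, so C = (54.6, 0). UD runs at 50.2° with |UD| = 24.4, so D = (15.62, 18.75). Z is determined by |DZ| = 35.8 and |ZC| = 15.2 together: it lies at the intersection of circle(D, 35.8) and circle(C, 15.2). With |DC| = 43.25, the foot of the radical line on DC is 33.77 from D and the perpendicular offset is √(35.8² − 33.77²) = 11.88. Taking the right-of-DC solution: Z = (40.91, -6.596).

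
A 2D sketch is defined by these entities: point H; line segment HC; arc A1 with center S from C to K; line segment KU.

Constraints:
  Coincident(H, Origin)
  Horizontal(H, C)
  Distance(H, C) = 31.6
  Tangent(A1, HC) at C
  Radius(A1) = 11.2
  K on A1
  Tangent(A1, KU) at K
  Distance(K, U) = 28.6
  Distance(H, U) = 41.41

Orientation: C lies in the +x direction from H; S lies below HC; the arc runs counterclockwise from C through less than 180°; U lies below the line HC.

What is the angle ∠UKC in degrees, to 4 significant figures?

139.0°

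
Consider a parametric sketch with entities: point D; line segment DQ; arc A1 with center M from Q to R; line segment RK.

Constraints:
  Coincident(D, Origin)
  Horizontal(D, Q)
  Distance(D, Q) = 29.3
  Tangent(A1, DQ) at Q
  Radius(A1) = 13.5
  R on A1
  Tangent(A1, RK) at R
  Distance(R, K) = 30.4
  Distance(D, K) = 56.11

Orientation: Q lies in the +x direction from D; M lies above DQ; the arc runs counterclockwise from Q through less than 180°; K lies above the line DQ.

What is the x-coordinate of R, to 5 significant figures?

41.914

D is at the origin; D and Q share the same y with |DQ| = 29.3 and Q on the +x side, so Q = (29.300, 0.0000). Tangency of A1 to DQ means the radius MQ is perpendicular to DQ, so M = Q + (0, 13.5) = (29.300, 13.500). Since MR ⟂ RK (tangency), |MK| = √(13.5² + 30.4²) = 33.263 regardless of where R sits on A1. So K lies on both circle(D, 56.11) and circle(M, 33.263); the above-DQ intersection is K = (31.081, 46.715). R is the foot of the tangent from K: R = (41.914, 18.311).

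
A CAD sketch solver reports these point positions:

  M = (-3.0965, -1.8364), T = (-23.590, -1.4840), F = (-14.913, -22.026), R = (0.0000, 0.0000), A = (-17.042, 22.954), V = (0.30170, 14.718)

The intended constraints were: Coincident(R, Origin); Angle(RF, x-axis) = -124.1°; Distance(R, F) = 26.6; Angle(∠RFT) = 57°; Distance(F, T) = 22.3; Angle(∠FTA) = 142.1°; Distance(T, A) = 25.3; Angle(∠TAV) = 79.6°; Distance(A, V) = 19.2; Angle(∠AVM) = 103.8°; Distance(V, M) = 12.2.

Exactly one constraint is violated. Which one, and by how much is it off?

Distance(V, M) = 12.2 — off by 4.70.

R = (0.00, 0.00) ✓; RF at -124.1° ✓; |RF| = 26.60 ✓; ∠RFT = 57.00° ✓; |FT| = 22.30 ✓; ∠FTA = 142.1° ✓; |TA| = 25.30 ✓; ∠TAV = 79.60° ✓; |AV| = 19.20 ✓; ∠AVM = 103.8° ✓; |VM| = 16.90 ✗.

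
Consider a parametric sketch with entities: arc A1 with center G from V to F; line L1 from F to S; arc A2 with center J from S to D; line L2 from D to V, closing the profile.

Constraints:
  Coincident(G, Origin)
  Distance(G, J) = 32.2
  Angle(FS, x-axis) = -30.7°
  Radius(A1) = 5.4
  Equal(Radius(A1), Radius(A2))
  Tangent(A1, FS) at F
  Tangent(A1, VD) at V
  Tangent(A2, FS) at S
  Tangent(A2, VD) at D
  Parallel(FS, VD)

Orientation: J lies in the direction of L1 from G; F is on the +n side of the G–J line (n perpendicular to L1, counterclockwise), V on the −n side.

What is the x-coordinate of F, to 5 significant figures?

2.7569

G is at the origin and J lies 32.2 along u from G, so J = 32.2·u = (27.687, -16.439). Tangency of A1 to both parallel lines with radius 5.4 puts F and V at G ± 5.4·n: F = (2.7569, 4.6432), V = (-2.7569, -4.6432). So F.x = 2.7569.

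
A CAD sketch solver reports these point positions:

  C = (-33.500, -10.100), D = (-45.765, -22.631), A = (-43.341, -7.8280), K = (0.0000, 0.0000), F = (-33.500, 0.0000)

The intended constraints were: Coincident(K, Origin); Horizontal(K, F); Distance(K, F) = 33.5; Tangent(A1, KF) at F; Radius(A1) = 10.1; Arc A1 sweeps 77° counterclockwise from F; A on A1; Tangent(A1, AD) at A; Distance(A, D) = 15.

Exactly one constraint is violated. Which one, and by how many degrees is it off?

Tangent(A1, AD) at A — off by 3.70°.

K = (0.00, 0.00) ✓; K.y = 0.00, F.y = 0.00 ✓; |KF| = 33.50 ✓; ∠(CF, FK) = 90.00° ✓; |CF| = 10.10 ✓; bearing(C→A) − bearing(C→F) = 77.00° ✓; |CA| = 10.10 ✓; ∠(CA, AD) = 86.30° ✗; |AD| = 15.00 ✓.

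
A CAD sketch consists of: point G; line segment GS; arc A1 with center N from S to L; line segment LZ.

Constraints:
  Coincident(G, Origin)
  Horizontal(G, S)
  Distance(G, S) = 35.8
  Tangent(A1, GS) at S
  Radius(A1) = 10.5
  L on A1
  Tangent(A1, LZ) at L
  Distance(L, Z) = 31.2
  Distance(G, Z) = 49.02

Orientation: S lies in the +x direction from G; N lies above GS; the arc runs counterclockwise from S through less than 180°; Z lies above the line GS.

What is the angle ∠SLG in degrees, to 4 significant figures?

42.56°

Checks: |NL| = 10.50 ✓; ∠(NL, LZ) = 90.00° ✓; |LZ| = 31.20 ✓; |GZ| = 49.02 ✓.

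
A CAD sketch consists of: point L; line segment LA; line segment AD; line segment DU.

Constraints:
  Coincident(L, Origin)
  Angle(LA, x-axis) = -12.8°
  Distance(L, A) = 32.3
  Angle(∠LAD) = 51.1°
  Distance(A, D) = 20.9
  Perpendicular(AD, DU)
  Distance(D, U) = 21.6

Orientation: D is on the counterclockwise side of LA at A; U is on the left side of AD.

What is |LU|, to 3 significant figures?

3.59

L is at the origin; LA runs at -12.8° with length 32.3, so A = 32.3·(cos -12.8°, sin -12.8°) = (31.5, -7.16). ∠LAD = 51.1°, so AD runs at -12.8° + (180° − 51.1°) = 116° from the x-axis; with |AD| = 20.9, D = A + 20.9·(cos 116°, sin 116°) = (22.3, 11.6). AD is perpendicular to DU; with |DU| = 21.6 on the left of AD, U = D + 21.6·(-0.898, -0.440) = (2.91, 2.11). Then |LU| = |U − L| = 3.59.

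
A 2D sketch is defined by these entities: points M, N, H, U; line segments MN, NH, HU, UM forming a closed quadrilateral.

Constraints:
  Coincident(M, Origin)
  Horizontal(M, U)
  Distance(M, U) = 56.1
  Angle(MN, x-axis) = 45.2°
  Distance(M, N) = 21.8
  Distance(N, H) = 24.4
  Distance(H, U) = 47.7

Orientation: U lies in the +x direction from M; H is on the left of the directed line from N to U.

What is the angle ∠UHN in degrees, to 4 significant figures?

65.33°

M is at the origin; MU is horizontal with |MU| = 56.1 and U in +x, so U = (56.1, 0). MN runs at 45.2° with |MN| = 21.8, so N = (15.36, 15.47). H is determined by |NH| = 24.4 and |HU| = 47.7 together: it lies at the intersection of circle(N, 24.4) and circle(U, 47.7). With |NU| = 43.58, the foot of the radical line on NU is 2.513 from N and the perpendicular offset is √(24.4² − 2.513²) = 24.27. Taking the left-of-NU solution: H = (26.33, 37.27).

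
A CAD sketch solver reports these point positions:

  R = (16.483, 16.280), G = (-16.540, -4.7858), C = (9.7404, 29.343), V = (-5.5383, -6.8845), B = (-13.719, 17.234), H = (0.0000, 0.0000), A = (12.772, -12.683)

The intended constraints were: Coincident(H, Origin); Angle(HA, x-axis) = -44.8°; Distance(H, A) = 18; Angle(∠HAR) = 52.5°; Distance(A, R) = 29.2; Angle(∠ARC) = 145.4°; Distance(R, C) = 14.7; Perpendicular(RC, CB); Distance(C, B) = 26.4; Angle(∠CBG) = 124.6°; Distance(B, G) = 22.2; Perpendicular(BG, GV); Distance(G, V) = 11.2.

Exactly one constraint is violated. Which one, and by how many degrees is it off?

Perpendicular(BG, GV) — off by 3.50°.

H = (0.00, 0.00) ✓; HA at -44.80° ✓; |HA| = 18.00 ✓; ∠HAR = 52.50° ✓; |AR| = 29.20 ✓; ∠ARC = 145.4° ✓; |RC| = 14.70 ✓; ∠(RC, CB) = 90.00° ✓; |CB| = 26.40 ✓; ∠CBG = 124.6° ✓; |BG| = 22.20 ✓; ∠(BG, GV) = 86.50° ✗; |GV| = 11.20 ✓.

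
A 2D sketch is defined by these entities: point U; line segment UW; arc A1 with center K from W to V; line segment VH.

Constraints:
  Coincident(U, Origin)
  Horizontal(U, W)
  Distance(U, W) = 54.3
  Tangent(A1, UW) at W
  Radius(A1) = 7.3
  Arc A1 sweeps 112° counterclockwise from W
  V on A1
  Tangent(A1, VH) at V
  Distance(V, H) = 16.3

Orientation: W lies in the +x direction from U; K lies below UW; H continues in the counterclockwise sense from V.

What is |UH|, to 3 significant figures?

59.2

U is at the origin; U and W share the same y with |UW| = 54.3 and W on the +x side, so W = (54.3, 0.00). The tangent condition forces KW to be normal to UW, so K = W + (0, -7.3) = (54.3, -7.30). On A1, W sits at bearing 90° from K; a 112° counterclockwise sweep puts V at bearing 202°, so V = K + 7.3·(cos 202°, sin 202°) = (47.5, -10.0). A1 meets VH tangentially, so KV is at right angles to VH, so VH runs along (−sin 202°, cos 202°); with |VH| = 16.3, H = (53.6, -25.1). Then |UH| = |H − U| = 59.2.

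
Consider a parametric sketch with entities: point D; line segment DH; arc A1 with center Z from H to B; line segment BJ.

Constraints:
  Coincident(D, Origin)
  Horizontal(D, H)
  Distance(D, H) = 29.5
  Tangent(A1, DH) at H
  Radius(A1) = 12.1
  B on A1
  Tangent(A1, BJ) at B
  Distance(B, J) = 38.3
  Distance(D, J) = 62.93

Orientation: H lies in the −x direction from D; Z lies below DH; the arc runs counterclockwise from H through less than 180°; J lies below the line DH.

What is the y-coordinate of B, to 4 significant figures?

-13.90

Checks: |ZB| = 12.10 ✓; ∠(ZB, BJ) = 90.00° ✓; |BJ| = 38.30 ✓; |DJ| = 62.93 ✓.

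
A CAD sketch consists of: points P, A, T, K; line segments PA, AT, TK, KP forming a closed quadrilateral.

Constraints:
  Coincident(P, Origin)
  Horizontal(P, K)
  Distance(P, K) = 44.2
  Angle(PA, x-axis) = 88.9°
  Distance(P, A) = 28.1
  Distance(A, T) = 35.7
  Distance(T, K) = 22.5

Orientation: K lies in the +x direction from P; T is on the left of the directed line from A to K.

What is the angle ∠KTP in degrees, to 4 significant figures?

82.51°

Checks: |AT| = 35.70 ✓; |TK| = 22.50 ✓.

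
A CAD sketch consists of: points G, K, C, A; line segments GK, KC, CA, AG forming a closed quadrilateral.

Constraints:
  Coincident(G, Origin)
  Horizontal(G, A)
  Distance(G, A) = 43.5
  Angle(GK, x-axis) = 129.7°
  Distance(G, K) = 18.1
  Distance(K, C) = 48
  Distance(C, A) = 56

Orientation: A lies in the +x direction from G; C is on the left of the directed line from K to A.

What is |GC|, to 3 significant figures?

54.2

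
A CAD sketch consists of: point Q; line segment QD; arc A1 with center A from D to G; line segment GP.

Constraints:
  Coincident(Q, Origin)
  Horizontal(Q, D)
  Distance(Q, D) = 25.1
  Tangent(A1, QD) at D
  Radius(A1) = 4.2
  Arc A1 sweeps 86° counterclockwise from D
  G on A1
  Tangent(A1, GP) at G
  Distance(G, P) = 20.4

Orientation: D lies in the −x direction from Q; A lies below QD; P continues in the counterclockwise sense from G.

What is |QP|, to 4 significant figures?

39.14

On A1, D sits at bearing 90° from A; an 86° counterclockwise sweep puts G at bearing 176°, so G = A + 4.2·(cos 176°, sin 176°) = (-29.29, -3.907). The tangent condition forces AG to be normal to GP, so GP runs along (−sin 176°, cos 176°); with |GP| = 20.4, P = (-30.71, -24.26). Then |QP| = |P − Q| = 39.14.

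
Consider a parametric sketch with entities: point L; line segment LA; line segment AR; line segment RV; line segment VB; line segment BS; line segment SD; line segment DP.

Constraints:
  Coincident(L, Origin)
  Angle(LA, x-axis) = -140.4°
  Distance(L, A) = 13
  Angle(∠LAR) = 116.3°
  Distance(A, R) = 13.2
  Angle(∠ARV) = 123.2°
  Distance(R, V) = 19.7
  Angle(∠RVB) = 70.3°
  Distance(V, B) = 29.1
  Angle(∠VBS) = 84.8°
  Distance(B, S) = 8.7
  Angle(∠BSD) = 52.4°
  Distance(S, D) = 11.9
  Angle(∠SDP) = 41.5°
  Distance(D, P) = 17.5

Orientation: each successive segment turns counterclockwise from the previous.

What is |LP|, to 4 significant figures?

14.14

L is at the origin; LA runs at -140.4° with length 13.0, so A = (-10.02, -8.287). ∠LAR = 116.3° gives AR at -76.70° from the x-axis; with |AR| = 13.2, R = (-6.980, -21.13). ∠ARV = 123.2° gives RV at -19.90° from the x-axis; with |RV| = 19.7, V = (11.54, -27.84). ∠RVB = 70.3° gives VB at 89.80° from the x-axis; with |VB| = 29.1, B = (11.65, 1.262). ∠VBS = 84.8° gives BS at -175.0° from the x-axis; with |BS| = 8.7, S = (2.978, 0.5036). ∠BSD = 52.4° gives SD at -47.40° from the x-axis; with |SD| = 11.9, D = (11.03, -8.256). ∠SDP = 41.5° gives DP at 91.10° from the x-axis; with |DP| = 17.5, P = (10.70, 9.241). Then |LP| = |P − L| = 14.14.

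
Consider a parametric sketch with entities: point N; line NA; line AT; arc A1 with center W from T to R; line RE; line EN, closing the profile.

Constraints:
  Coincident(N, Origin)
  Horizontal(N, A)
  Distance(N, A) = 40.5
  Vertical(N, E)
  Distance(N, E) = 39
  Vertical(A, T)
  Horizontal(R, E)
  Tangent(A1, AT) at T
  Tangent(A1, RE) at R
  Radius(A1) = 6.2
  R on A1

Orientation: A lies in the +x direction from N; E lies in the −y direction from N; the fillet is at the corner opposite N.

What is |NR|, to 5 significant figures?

51.937

N is at the origin; N and A share the same y with |NA| = 40.5 and A on the +x side, so A = (40.500, 0.0000). NE is vertical with |NE| = 39.0 and E on the −y side, so E = (0.0000, -39.000). The virtual corner opposite N is at (40.500, -39.000). Tangency of A1 to AT means the radius WT is perpendicular to AT and A1 meets RE tangentially, so WR is at right angles to RE, with radius 6.2, so the center W sits 6.2 in from both sides at W = (34.300, -32.800). That places the tangent points at T = (40.500, -32.800) on AT and R = (34.300, -39.000) on RE. Then |NR| = |R − N| = 51.937.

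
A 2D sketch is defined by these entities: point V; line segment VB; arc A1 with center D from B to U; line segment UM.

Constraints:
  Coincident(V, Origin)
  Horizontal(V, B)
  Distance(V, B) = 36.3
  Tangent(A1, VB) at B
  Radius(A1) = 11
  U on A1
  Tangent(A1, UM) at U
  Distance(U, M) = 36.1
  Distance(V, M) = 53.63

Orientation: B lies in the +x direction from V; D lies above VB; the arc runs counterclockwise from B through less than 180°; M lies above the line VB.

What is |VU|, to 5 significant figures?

48.570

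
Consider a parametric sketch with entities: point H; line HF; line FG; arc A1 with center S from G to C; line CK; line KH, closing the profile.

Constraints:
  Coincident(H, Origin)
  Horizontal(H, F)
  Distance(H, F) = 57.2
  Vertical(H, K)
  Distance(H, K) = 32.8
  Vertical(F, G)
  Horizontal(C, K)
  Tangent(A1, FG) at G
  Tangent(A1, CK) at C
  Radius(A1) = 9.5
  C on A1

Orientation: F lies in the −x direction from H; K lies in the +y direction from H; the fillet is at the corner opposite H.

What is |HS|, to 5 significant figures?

53.087

HK is vertical with |HK| = 32.8 and K on the +y side, so K = (0.0000, 32.800). The virtual corner opposite H is at (-57.200, 32.800). Since A1 is tangent to FG there, SG ⟂ FG and A1 meets CK tangentially, so SC is at right angles to CK, with radius 9.5, so the center S sits 9.5 in from both sides at S = (-47.700, 23.300). Then |HS| = |S − H| = 53.087.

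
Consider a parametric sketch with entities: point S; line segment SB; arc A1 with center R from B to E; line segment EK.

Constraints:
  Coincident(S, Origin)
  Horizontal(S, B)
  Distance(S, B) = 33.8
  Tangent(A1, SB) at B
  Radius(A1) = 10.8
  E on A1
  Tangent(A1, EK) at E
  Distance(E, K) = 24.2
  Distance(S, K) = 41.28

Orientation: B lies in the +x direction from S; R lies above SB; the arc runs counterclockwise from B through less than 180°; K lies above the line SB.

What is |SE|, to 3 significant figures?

45.0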